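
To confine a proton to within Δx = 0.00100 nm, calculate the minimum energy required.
5.187 eV

Localizing a particle requires giving it sufficient momentum uncertainty:

1. From uncertainty principle: Δp ≥ ℏ/(2Δx)
   Δp_min = (1.055e-34 J·s) / (2 × 1.000e-12 m)
   Δp_min = 5.273e-23 kg·m/s

2. This momentum uncertainty corresponds to kinetic energy:
   KE ≈ (Δp)²/(2m) = (5.273e-23)²/(2 × 1.673e-27 kg)
   KE = 8.311e-19 J = 5.187 eV

Tighter localization requires more energy.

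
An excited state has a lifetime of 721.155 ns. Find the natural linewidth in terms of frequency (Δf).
110.347 kHz

Using the energy-time uncertainty principle and E = hf:
ΔEΔt ≥ ℏ/2
hΔf·Δt ≥ ℏ/2

The minimum frequency uncertainty is:
Δf = ℏ/(2hτ) = 1/(4πτ)
Δf = 1/(4π × 7.212e-07 s)
Δf = 1.103e+05 Hz = 110.347 kHz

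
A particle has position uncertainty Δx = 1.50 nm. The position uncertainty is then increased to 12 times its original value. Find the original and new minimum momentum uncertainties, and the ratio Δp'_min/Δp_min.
Original Δp_min = 3.515 × 10^-26 kg·m/s; new Δp'_min = 2.929 × 10^-27 kg·m/s; ratio Δp'_min/Δp_min = 1/12.

From the uncertainty principle ΔxΔp ≥ ℏ/2, the minimum momentum uncertainty is Δp_min = ℏ/(2Δx).

Original (Δx = 1.50 nm = 1.500e-09 m):
Δp_min = (1.055e-34 J·s)/(2 × 1.500e-09 m) = 3.515e-26 kg·m/s

When Δx → 12Δx:
Δp'_min = ℏ/(2 × 12Δx) = (1/12) × ℏ/(2Δx) = (1/12) × Δp_min
Δp'_min = 1/12 × 3.515e-26 kg·m/s = 2.929e-27 kg·m/s

Since Δp_min ∝ 1/Δx, when Δx is increased to 12 times its original value, Δp_min decreases to 1/12 of its original value.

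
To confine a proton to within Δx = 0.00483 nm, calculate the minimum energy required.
222.362 meV

Localizing a particle requires giving it sufficient momentum uncertainty:

1. From uncertainty principle: Δp ≥ ℏ/(2Δx)
   Δp_min = (1.055e-34 J·s) / (2 × 4.830e-12 m)
   Δp_min = 1.092e-23 kg·m/s

2. This momentum uncertainty corresponds to kinetic energy:
   KE ≈ (Δp)²/(2m) = (1.092e-23)²/(2 × 1.673e-27 kg)
   KE = 3.563e-20 J = 222.362 meV

Tighter localization requires more energy.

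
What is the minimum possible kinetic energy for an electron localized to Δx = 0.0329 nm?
8.800 eV

Localizing a particle requires giving it sufficient momentum uncertainty:

1. From uncertainty principle: Δp ≥ ℏ/(2Δx)
   Δp_min = (1.055e-34 J·s) / (2 × 3.290e-11 m)
   Δp_min = 1.603e-24 kg·m/s

2. This momentum uncertainty corresponds to kinetic energy:
   KE ≈ (Δp)²/(2m) = (1.603e-24)²/(2 × 9.109e-31 kg)
   KE = 1.410e-18 J = 8.800 eV

Tighter localization requires more energy.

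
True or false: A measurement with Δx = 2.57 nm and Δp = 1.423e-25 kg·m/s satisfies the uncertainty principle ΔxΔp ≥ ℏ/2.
Yes, it satisfies the uncertainty principle.

Calculate the product ΔxΔp:
ΔxΔp = (2.570e-09 m) × (1.423e-25 kg·m/s)
ΔxΔp = 3.657e-34 J·s

Compare to the minimum allowed value ℏ/2:
ℏ/2 = 5.273e-35 J·s

Since ΔxΔp = 3.657e-34 J·s ≥ 5.273e-35 J·s = ℏ/2,
the measurement satisfies the uncertainty principle.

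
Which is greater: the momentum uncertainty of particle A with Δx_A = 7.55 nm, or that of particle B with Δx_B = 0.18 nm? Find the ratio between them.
Particle B has the larger minimum momentum uncertainty, by a factor of 41.94.

For each particle, the minimum momentum uncertainty is Δp_min = ℏ/(2Δx):

Particle A: Δp_A = ℏ/(2×7.550e-09 m) = 6.984e-27 kg·m/s
Particle B: Δp_B = ℏ/(2×1.800e-10 m) = 2.929e-25 kg·m/s

Ratio: Δp_B/Δp_A = 41.94

Since Δp_min ∝ 1/Δx, the particle with smaller position uncertainty (B) has larger momentum uncertainty.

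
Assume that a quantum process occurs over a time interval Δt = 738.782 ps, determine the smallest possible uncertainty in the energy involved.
445.471 neV

Using the energy-time uncertainty principle:
ΔEΔt ≥ ℏ/2

The minimum uncertainty in energy is:
ΔE_min = ℏ/(2Δt)
ΔE_min = (1.055e-34 J·s) / (2 × 7.388e-10 s)
ΔE_min = 7.137e-26 J = 445.471 neV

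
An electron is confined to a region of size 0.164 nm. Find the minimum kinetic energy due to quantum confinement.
354.140 meV

Using the uncertainty principle:

1. Position uncertainty: Δx ≈ 1.640e-10 m
2. Minimum momentum uncertainty: Δp = ℏ/(2Δx) = 3.215e-25 kg·m/s
3. Minimum kinetic energy:
   KE = (Δp)²/(2m) = (3.215e-25)²/(2 × 9.109e-31 kg)
   KE = 5.674e-20 J = 354.140 meV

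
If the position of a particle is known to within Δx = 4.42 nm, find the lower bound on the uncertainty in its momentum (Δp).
1.193 × 10^-26 kg·m/s

Using the Heisenberg uncertainty principle:
ΔxΔp ≥ ℏ/2

The minimum uncertainty in momentum is:
Δp_min = ℏ/(2Δx)
Δp_min = (1.055e-34 J·s) / (2 × 4.420e-09 m)
Δp_min = 1.193e-26 kg·m/s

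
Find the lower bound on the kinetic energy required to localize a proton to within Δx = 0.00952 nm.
57.237 meV

Localizing a particle requires giving it sufficient momentum uncertainty:

1. From uncertainty principle: Δp ≥ ℏ/(2Δx)
   Δp_min = (1.055e-34 J·s) / (2 × 9.520e-12 m)
   Δp_min = 5.539e-24 kg·m/s

2. This momentum uncertainty corresponds to kinetic energy:
   KE ≈ (Δp)²/(2m) = (5.539e-24)²/(2 × 1.673e-27 kg)
   KE = 9.170e-21 J = 57.237 meV

Tighter localization requires more energy.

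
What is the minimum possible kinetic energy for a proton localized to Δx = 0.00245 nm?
864.215 meV

Localizing a particle requires giving it sufficient momentum uncertainty:

1. From uncertainty principle: Δp ≥ ℏ/(2Δx)
   Δp_min = (1.055e-34 J·s) / (2 × 2.450e-12 m)
   Δp_min = 2.152e-23 kg·m/s

2. This momentum uncertainty corresponds to kinetic energy:
   KE ≈ (Δp)²/(2m) = (2.152e-23)²/(2 × 1.673e-27 kg)
   KE = 1.385e-19 J = 864.215 meV

Tighter localization requires more energy.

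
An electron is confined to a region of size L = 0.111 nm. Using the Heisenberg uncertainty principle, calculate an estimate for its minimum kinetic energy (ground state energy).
773.067 meV

Using the uncertainty principle to estimate ground state energy:

1. The position uncertainty is approximately the confinement size:
   Δx ≈ L = 1.110e-10 m

2. From ΔxΔp ≥ ℏ/2, the minimum momentum uncertainty is:
   Δp ≈ ℏ/(2L) = 4.750e-25 kg·m/s

3. The kinetic energy is approximately:
   KE ≈ (Δp)²/(2m) = (4.750e-25)²/(2 × 9.109e-31 kg)
   KE ≈ 1.239e-19 J = 773.067 meV

This is an order-of-magnitude estimate of the ground state energy.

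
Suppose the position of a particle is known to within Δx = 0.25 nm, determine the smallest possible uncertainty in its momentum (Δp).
2.109 × 10^-25 kg·m/s

Using the Heisenberg uncertainty principle:
ΔxΔp ≥ ℏ/2

The minimum uncertainty in momentum is:
Δp_min = ℏ/(2Δx)
Δp_min = (1.055e-34 J·s) / (2 × 2.500e-10 m)
Δp_min = 2.109e-25 kg·m/s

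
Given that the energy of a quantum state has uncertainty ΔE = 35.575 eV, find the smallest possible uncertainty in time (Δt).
9.251 as

Using the energy-time uncertainty principle:
ΔEΔt ≥ ℏ/2

The minimum uncertainty in time is:
Δt_min = ℏ/(2ΔE)
Δt_min = (1.055e-34 J·s) / (2 × 5.700e-18 J)
Δt_min = 9.251e-18 s = 9.251 as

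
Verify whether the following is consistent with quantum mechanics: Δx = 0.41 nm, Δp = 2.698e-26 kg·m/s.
No, it violates the uncertainty principle (impossible measurement).

Calculate the product ΔxΔp:
ΔxΔp = (4.100e-10 m) × (2.698e-26 kg·m/s)
ΔxΔp = 1.106e-35 J·s

Compare to the minimum allowed value ℏ/2:
ℏ/2 = 5.273e-35 J·s

Since ΔxΔp = 1.106e-35 J·s < 5.273e-35 J·s = ℏ/2,
the measurement violates the uncertainty principle.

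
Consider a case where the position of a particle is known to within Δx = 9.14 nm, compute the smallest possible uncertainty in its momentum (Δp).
5.769 × 10^-27 kg·m/s

Using the Heisenberg uncertainty principle:
ΔxΔp ≥ ℏ/2

The minimum uncertainty in momentum is:
Δp_min = ℏ/(2Δx)
Δp_min = (1.055e-34 J·s) / (2 × 9.140e-09 m)
Δp_min = 5.769e-27 kg·m/s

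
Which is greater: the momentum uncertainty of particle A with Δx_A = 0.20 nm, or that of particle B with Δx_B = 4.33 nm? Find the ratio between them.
Particle A has the larger minimum momentum uncertainty, by a factor of 21.65.

For each particle, the minimum momentum uncertainty is Δp_min = ℏ/(2Δx):

Particle A: Δp_A = ℏ/(2×2.000e-10 m) = 2.636e-25 kg·m/s
Particle B: Δp_B = ℏ/(2×4.330e-09 m) = 1.218e-26 kg·m/s

Ratio: Δp_A/Δp_B = 21.65

Since Δp_min ∝ 1/Δx, the particle with smaller position uncertainty (A) has larger momentum uncertainty.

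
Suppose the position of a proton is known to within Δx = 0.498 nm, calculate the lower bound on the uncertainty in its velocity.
63.302 m/s

Using the Heisenberg uncertainty principle and Δp = mΔv:
ΔxΔp ≥ ℏ/2
Δx(mΔv) ≥ ℏ/2

The minimum uncertainty in velocity is:
Δv_min = ℏ/(2mΔx)
Δv_min = (1.055e-34 J·s) / (2 × 1.673e-27 kg × 4.980e-10 m)
Δv_min = 6.330e+01 m/s = 63.302 m/s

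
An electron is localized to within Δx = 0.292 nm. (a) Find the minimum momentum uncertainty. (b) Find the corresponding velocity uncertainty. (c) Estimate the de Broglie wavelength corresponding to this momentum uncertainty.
(a) Δp_min = 1.806 × 10^-25 kg·m/s
(b) Δv_min = 198.232 km/s
(c) λ_dB = 3.669 nm

Step-by-step:

(a) From the uncertainty principle:
Δp_min = ℏ/(2Δx) = (1.055e-34 J·s)/(2 × 2.920e-10 m) = 1.806e-25 kg·m/s

(b) The velocity uncertainty:
Δv = Δp/m = (1.806e-25 kg·m/s)/(9.109e-31 kg) = 1.982e+05 m/s = 198.232 km/s

(c) The de Broglie wavelength for this momentum:
λ = h/p = (6.626e-34 J·s)/(1.806e-25 kg·m/s) = 3.669e-09 m = 3.669 nm

Note: The de Broglie wavelength is comparable to the localization size, as expected from wave-particle duality.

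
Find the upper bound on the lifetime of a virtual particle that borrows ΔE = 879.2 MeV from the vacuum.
3.743 × 10^-25 s

Using the energy-time uncertainty principle:
ΔEΔt ≥ ℏ/2

For a virtual particle borrowing energy ΔE, the maximum lifetime is:
Δt_max = ℏ/(2ΔE)

Converting energy:
ΔE = 879.2 MeV = 1.409e-10 J

Δt_max = (1.055e-34 J·s) / (2 × 1.409e-10 J)
Δt_max = 3.743e-25 s = 3.743 × 10^-25 s

Virtual particles with higher borrowed energy exist for shorter times.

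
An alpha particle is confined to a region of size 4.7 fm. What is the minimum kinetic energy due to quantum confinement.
59.113 keV

Using the uncertainty principle:

1. Position uncertainty: Δx ≈ 4.700e-15 m
2. Minimum momentum uncertainty: Δp = ℏ/(2Δx) = 1.122e-20 kg·m/s
3. Minimum kinetic energy:
   KE = (Δp)²/(2m) = (1.122e-20)²/(2 × 6.645e-27 kg)
   KE = 9.471e-15 J = 59.113 keV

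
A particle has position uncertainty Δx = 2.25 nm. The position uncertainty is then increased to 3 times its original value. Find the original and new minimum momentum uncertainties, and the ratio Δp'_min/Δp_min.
Original Δp_min = 2.343 × 10^-26 kg·m/s; new Δp'_min = 7.812 × 10^-27 kg·m/s; ratio Δp'_min/Δp_min = 1/3.

From the uncertainty principle ΔxΔp ≥ ℏ/2, the minimum momentum uncertainty is Δp_min = ℏ/(2Δx).

Original (Δx = 2.25 nm = 2.250e-09 m):
Δp_min = (1.055e-34 J·s)/(2 × 2.250e-09 m) = 2.343e-26 kg·m/s

When Δx → 3Δx:
Δp'_min = ℏ/(2 × 3Δx) = (1/3) × ℏ/(2Δx) = (1/3) × Δp_min
Δp'_min = 1/3 × 2.343e-26 kg·m/s = 7.812e-27 kg·m/s

Since Δp_min ∝ 1/Δx, when Δx is increased to 3 times its original value, Δp_min decreases to 1/3 of its original value.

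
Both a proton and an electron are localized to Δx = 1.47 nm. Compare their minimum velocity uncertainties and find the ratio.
The electron has the larger minimum velocity uncertainty, by a ratio of 1836.2.

For both particles, Δp_min = ℏ/(2Δx) = 3.587e-26 kg·m/s (same for both).

The velocity uncertainty is Δv = Δp/m:
- proton: Δv = 3.587e-26 / 1.673e-27 = 2.145e+01 m/s = 21.445 m/s
- electron: Δv = 3.587e-26 / 9.109e-31 = 3.938e+04 m/s = 39.377 km/s

Ratio: 3.938e+04 / 2.145e+01 = 1836.2

The lighter particle has larger velocity uncertainty because Δv ∝ 1/m.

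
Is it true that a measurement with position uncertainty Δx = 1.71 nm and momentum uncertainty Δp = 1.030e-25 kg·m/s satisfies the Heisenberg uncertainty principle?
Yes, it satisfies the uncertainty principle.

Calculate the product ΔxΔp:
ΔxΔp = (1.710e-09 m) × (1.030e-25 kg·m/s)
ΔxΔp = 1.761e-34 J·s

Compare to the minimum allowed value ℏ/2:
ℏ/2 = 5.273e-35 J·s

Since ΔxΔp = 1.761e-34 J·s ≥ 5.273e-35 J·s = ℏ/2,
the measurement satisfies the uncertainty principle.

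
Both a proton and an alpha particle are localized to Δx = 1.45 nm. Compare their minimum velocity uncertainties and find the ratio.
The proton has the larger minimum velocity uncertainty, by a ratio of 4.0.

For both particles, Δp_min = ℏ/(2Δx) = 3.636e-26 kg·m/s (same for both).

The velocity uncertainty is Δv = Δp/m:
- proton: Δv = 3.636e-26 / 1.673e-27 = 2.174e+01 m/s = 21.741 m/s
- alpha particle: Δv = 3.636e-26 / 6.645e-27 = 5.473e+00 m/s = 5.473 m/s

Ratio: 2.174e+01 / 5.473e+00 = 4.0

The lighter particle has larger velocity uncertainty because Δv ∝ 1/m.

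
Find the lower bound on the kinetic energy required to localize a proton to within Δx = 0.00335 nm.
462.237 meV

Localizing a particle requires giving it sufficient momentum uncertainty:

1. From uncertainty principle: Δp ≥ ℏ/(2Δx)
   Δp_min = (1.055e-34 J·s) / (2 × 3.350e-12 m)
   Δp_min = 1.574e-23 kg·m/s

2. This momentum uncertainty corresponds to kinetic energy:
   KE ≈ (Δp)²/(2m) = (1.574e-23)²/(2 × 1.673e-27 kg)
   KE = 7.406e-20 J = 462.237 meV

Tighter localization requires more energy.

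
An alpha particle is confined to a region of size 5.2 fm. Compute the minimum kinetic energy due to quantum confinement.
48.292 keV

Using the uncertainty principle:

1. Position uncertainty: Δx ≈ 5.200e-15 m
2. Minimum momentum uncertainty: Δp = ℏ/(2Δx) = 1.014e-20 kg·m/s
3. Minimum kinetic energy:
   KE = (Δp)²/(2m) = (1.014e-20)²/(2 × 6.645e-27 kg)
   KE = 7.737e-15 J = 48.292 keV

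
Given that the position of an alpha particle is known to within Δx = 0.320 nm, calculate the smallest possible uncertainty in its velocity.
24.798 m/s

Using the Heisenberg uncertainty principle and Δp = mΔv:
ΔxΔp ≥ ℏ/2
Δx(mΔv) ≥ ℏ/2

The minimum uncertainty in velocity is:
Δv_min = ℏ/(2mΔx)
Δv_min = (1.055e-34 J·s) / (2 × 6.645e-27 kg × 3.200e-10 m)
Δv_min = 2.480e+01 m/s = 24.798 m/s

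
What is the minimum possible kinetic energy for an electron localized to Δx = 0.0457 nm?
4.561 eV

Localizing a particle requires giving it sufficient momentum uncertainty:

1. From uncertainty principle: Δp ≥ ℏ/(2Δx)
   Δp_min = (1.055e-34 J·s) / (2 × 4.570e-11 m)
   Δp_min = 1.154e-24 kg·m/s

2. This momentum uncertainty corresponds to kinetic energy:
   KE ≈ (Δp)²/(2m) = (1.154e-24)²/(2 × 9.109e-31 kg)
   KE = 7.307e-19 J = 4.561 eV

Tighter localization requires more energy.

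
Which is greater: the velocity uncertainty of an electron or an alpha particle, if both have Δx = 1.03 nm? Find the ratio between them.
The electron has the larger minimum velocity uncertainty, by a ratio of 7294.3.

For both particles, Δp_min = ℏ/(2Δx) = 5.119e-26 kg·m/s (same for both).

The velocity uncertainty is Δv = Δp/m:
- electron: Δv = 5.119e-26 / 9.109e-31 = 5.620e+04 m/s = 56.198 km/s
- alpha particle: Δv = 5.119e-26 / 6.645e-27 = 7.704e+00 m/s = 7.704 m/s

Ratio: 5.620e+04 / 7.704e+00 = 7294.3

The lighter particle has larger velocity uncertainty because Δv ∝ 1/m.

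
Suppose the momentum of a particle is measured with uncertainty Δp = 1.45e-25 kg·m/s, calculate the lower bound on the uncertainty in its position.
363.645 pm

Using the Heisenberg uncertainty principle:
ΔxΔp ≥ ℏ/2

The minimum uncertainty in position is:
Δx_min = ℏ/(2Δp)
Δx_min = (1.055e-34 J·s) / (2 × 1.450e-25 kg·m/s)
Δx_min = 3.636e-10 m = 363.645 pm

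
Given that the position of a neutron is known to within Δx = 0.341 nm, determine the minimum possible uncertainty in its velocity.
92.320 m/s

Using the Heisenberg uncertainty principle and Δp = mΔv:
ΔxΔp ≥ ℏ/2
Δx(mΔv) ≥ ℏ/2

The minimum uncertainty in velocity is:
Δv_min = ℏ/(2mΔx)
Δv_min = (1.055e-34 J·s) / (2 × 1.675e-27 kg × 3.410e-10 m)
Δv_min = 9.232e+01 m/s = 92.320 m/s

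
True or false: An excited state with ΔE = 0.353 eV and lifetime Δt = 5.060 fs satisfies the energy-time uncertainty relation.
Yes, it satisfies the uncertainty relation.

Calculate the product ΔEΔt:
ΔE = 0.353 eV = 5.656e-20 J
ΔEΔt = (5.656e-20 J) × (5.060e-15 s)
ΔEΔt = 2.862e-34 J·s

Compare to the minimum allowed value ℏ/2:
ℏ/2 = 5.273e-35 J·s

Since ΔEΔt = 2.862e-34 J·s ≥ 5.273e-35 J·s = ℏ/2,
this satisfies the uncertainty relation.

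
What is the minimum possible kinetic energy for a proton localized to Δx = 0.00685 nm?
110.554 meV

Localizing a particle requires giving it sufficient momentum uncertainty:

1. From uncertainty principle: Δp ≥ ℏ/(2Δx)
   Δp_min = (1.055e-34 J·s) / (2 × 6.850e-12 m)
   Δp_min = 7.698e-24 kg·m/s

2. This momentum uncertainty corresponds to kinetic energy:
   KE ≈ (Δp)²/(2m) = (7.698e-24)²/(2 × 1.673e-27 kg)
   KE = 1.771e-20 J = 110.554 meV

Tighter localization requires more energy.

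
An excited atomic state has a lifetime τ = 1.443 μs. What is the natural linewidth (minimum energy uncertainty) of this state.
228.071 peV

Using the energy-time uncertainty principle:
ΔEΔt ≥ ℏ/2

The lifetime τ represents the time uncertainty Δt.
The natural linewidth (minimum energy uncertainty) is:

ΔE = ℏ/(2τ)
ΔE = (1.055e-34 J·s) / (2 × 1.443e-06 s)
ΔE = 3.654e-29 J = 228.071 peV

This natural linewidth limits the precision of spectroscopic measurements.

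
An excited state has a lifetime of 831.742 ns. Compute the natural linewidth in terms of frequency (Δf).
95.676 kHz

Using the energy-time uncertainty principle and E = hf:
ΔEΔt ≥ ℏ/2
hΔf·Δt ≥ ℏ/2

The minimum frequency uncertainty is:
Δf = ℏ/(2hτ) = 1/(4πτ)
Δf = 1/(4π × 8.317e-07 s)
Δf = 9.568e+04 Hz = 95.676 kHz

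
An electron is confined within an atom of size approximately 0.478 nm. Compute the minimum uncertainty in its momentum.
1.103 × 10^-25 kg·m/s

Using the Heisenberg uncertainty principle:
ΔxΔp ≥ ℏ/2

With Δx ≈ L = 4.780e-10 m (the confinement size):
Δp_min = ℏ/(2Δx)
Δp_min = (1.055e-34 J·s) / (2 × 4.780e-10 m)
Δp_min = 1.103e-25 kg·m/s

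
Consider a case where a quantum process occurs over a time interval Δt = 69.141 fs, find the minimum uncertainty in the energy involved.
4.760 meV

Using the energy-time uncertainty principle:
ΔEΔt ≥ ℏ/2

The minimum uncertainty in energy is:
ΔE_min = ℏ/(2Δt)
ΔE_min = (1.055e-34 J·s) / (2 × 6.914e-14 s)
ΔE_min = 7.626e-22 J = 4.760 meV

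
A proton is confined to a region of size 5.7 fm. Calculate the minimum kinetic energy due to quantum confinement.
159.663 keV

Using the uncertainty principle:

1. Position uncertainty: Δx ≈ 5.700e-15 m
2. Minimum momentum uncertainty: Δp = ℏ/(2Δx) = 9.251e-21 kg·m/s
3. Minimum kinetic energy:
   KE = (Δp)²/(2m) = (9.251e-21)²/(2 × 1.673e-27 kg)
   KE = 2.558e-14 J = 159.663 keV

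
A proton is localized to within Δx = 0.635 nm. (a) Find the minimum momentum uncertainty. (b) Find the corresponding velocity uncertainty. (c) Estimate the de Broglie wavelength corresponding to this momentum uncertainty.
(a) Δp_min = 8.304 × 10^-26 kg·m/s
(b) Δv_min = 49.645 m/s
(c) λ_dB = 7.980 nm

Step-by-step:

(a) From the uncertainty principle:
Δp_min = ℏ/(2Δx) = (1.055e-34 J·s)/(2 × 6.350e-10 m) = 8.304e-26 kg·m/s

(b) The velocity uncertainty:
Δv = Δp/m = (8.304e-26 kg·m/s)/(1.673e-27 kg) = 4.964e+01 m/s = 49.645 m/s

(c) The de Broglie wavelength for this momentum:
λ = h/p = (6.626e-34 J·s)/(8.304e-26 kg·m/s) = 7.980e-09 m = 7.980 nm

Note: The de Broglie wavelength is comparable to the localization size, as expected from wave-particle duality.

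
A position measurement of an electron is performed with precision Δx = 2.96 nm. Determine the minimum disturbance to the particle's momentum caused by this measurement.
1.781 × 10^-26 kg·m/s

The uncertainty principle implies that measuring position disturbs momentum:
ΔxΔp ≥ ℏ/2

When we measure position with precision Δx, we necessarily introduce a momentum uncertainty:
Δp ≥ ℏ/(2Δx)
Δp_min = (1.055e-34 J·s) / (2 × 2.960e-09 m)
Δp_min = 1.781e-26 kg·m/s

The more precisely we measure position, the greater the momentum disturbance.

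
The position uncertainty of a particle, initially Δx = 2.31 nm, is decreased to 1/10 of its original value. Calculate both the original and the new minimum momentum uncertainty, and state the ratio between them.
Original Δp_min = 2.283 × 10^-26 kg·m/s; new Δp'_min = 2.283 × 10^-25 kg·m/s; ratio Δp'_min/Δp_min = 10.

From the uncertainty principle ΔxΔp ≥ ℏ/2, the minimum momentum uncertainty is Δp_min = ℏ/(2Δx).

Original (Δx = 2.31 nm = 2.310e-09 m):
Δp_min = (1.055e-34 J·s)/(2 × 2.310e-09 m) = 2.283e-26 kg·m/s

When Δx → (1/10)Δx:
Δp'_min = ℏ/(2 × (1/10)Δx) = 10 × ℏ/(2Δx) = 10 × Δp_min
Δp'_min = 10 × 2.283e-26 kg·m/s = 2.283e-25 kg·m/s

Since Δp_min ∝ 1/Δx, when Δx is decreased to 1/10 of its original value, Δp_min increases to 10 times its original value.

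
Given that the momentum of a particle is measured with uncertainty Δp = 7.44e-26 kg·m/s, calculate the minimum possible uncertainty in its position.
708.718 pm

Using the Heisenberg uncertainty principle:
ΔxΔp ≥ ℏ/2

The minimum uncertainty in position is:
Δx_min = ℏ/(2Δp)
Δx_min = (1.055e-34 J·s) / (2 × 7.440e-26 kg·m/s)
Δx_min = 7.087e-10 m = 708.718 pm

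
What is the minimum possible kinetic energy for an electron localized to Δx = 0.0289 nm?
11.404 eV

Localizing a particle requires giving it sufficient momentum uncertainty:

1. From uncertainty principle: Δp ≥ ℏ/(2Δx)
   Δp_min = (1.055e-34 J·s) / (2 × 2.890e-11 m)
   Δp_min = 1.825e-24 kg·m/s

2. This momentum uncertainty corresponds to kinetic energy:
   KE ≈ (Δp)²/(2m) = (1.825e-24)²/(2 × 9.109e-31 kg)
   KE = 1.827e-18 J = 11.404 eV

Tighter localization requires more energy.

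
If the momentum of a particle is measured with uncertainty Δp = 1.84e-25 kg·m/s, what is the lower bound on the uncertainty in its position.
286.568 pm

Using the Heisenberg uncertainty principle:
ΔxΔp ≥ ℏ/2

The minimum uncertainty in position is:
Δx_min = ℏ/(2Δp)
Δx_min = (1.055e-34 J·s) / (2 × 1.840e-25 kg·m/s)
Δx_min = 2.866e-10 m = 286.568 pm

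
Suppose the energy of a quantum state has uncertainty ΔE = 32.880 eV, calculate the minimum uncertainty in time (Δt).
10.009 as

Using the energy-time uncertainty principle:
ΔEΔt ≥ ℏ/2

The minimum uncertainty in time is:
Δt_min = ℏ/(2ΔE)
Δt_min = (1.055e-34 J·s) / (2 × 5.268e-18 J)
Δt_min = 1.001e-17 s = 10.009 as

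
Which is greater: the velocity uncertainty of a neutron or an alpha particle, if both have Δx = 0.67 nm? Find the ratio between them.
The neutron has the larger minimum velocity uncertainty, by a ratio of 4.0.

For both particles, Δp_min = ℏ/(2Δx) = 7.870e-26 kg·m/s (same for both).

The velocity uncertainty is Δv = Δp/m:
- neutron: Δv = 7.870e-26 / 1.675e-27 = 4.699e+01 m/s = 46.987 m/s
- alpha particle: Δv = 7.870e-26 / 6.645e-27 = 1.184e+01 m/s = 11.844 m/s

Ratio: 4.699e+01 / 1.184e+01 = 4.0

The lighter particle has larger velocity uncertainty because Δv ∝ 1/m.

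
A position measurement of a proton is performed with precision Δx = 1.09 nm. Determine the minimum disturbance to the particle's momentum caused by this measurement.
4.837 × 10^-26 kg·m/s

The uncertainty principle implies that measuring position disturbs momentum:
ΔxΔp ≥ ℏ/2

When we measure position with precision Δx, we necessarily introduce a momentum uncertainty:
Δp ≥ ℏ/(2Δx)
Δp_min = (1.055e-34 J·s) / (2 × 1.090e-09 m)
Δp_min = 4.837e-26 kg·m/s

The more precisely we measure position, the greater the momentum disturbance.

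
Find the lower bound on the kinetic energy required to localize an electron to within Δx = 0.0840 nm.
1.350 eV

Localizing a particle requires giving it sufficient momentum uncertainty:

1. From uncertainty principle: Δp ≥ ℏ/(2Δx)
   Δp_min = (1.055e-34 J·s) / (2 × 8.400e-11 m)
   Δp_min = 6.277e-25 kg·m/s

2. This momentum uncertainty corresponds to kinetic energy:
   KE ≈ (Δp)²/(2m) = (6.277e-25)²/(2 × 9.109e-31 kg)
   KE = 2.163e-19 J = 1.350 eV

Tighter localization requires more energy.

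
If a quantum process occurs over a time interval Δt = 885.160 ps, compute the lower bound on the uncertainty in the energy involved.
371.804 neV

Using the energy-time uncertainty principle:
ΔEΔt ≥ ℏ/2

The minimum uncertainty in energy is:
ΔE_min = ℏ/(2Δt)
ΔE_min = (1.055e-34 J·s) / (2 × 8.852e-10 s)
ΔE_min = 5.957e-26 J = 371.804 neV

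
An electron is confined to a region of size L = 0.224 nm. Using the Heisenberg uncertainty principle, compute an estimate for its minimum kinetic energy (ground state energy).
189.831 meV

Using the uncertainty principle to estimate ground state energy:

1. The position uncertainty is approximately the confinement size:
   Δx ≈ L = 2.240e-10 m

2. From ΔxΔp ≥ ℏ/2, the minimum momentum uncertainty is:
   Δp ≈ ℏ/(2L) = 2.354e-25 kg·m/s

3. The kinetic energy is approximately:
   KE ≈ (Δp)²/(2m) = (2.354e-25)²/(2 × 9.109e-31 kg)
   KE ≈ 3.041e-20 J = 189.831 meV

This is an order-of-magnitude estimate of the ground state energy.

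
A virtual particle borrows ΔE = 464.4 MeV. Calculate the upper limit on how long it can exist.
7.087 × 10^-25 s

Using the energy-time uncertainty principle:
ΔEΔt ≥ ℏ/2

For a virtual particle borrowing energy ΔE, the maximum lifetime is:
Δt_max = ℏ/(2ΔE)

Converting energy:
ΔE = 464.4 MeV = 7.441e-11 J

Δt_max = (1.055e-34 J·s) / (2 × 7.441e-11 J)
Δt_max = 7.087e-25 s = 7.087 × 10^-25 s

Virtual particles with higher borrowed energy exist for shorter times.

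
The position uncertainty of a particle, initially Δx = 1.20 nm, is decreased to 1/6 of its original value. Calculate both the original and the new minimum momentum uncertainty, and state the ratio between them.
Original Δp_min = 4.394 × 10^-26 kg·m/s; new Δp'_min = 2.636 × 10^-25 kg·m/s; ratio Δp'_min/Δp_min = 6.

From the uncertainty principle ΔxΔp ≥ ℏ/2, the minimum momentum uncertainty is Δp_min = ℏ/(2Δx).

Original (Δx = 1.20 nm = 1.200e-09 m):
Δp_min = (1.055e-34 J·s)/(2 × 1.200e-09 m) = 4.394e-26 kg·m/s

When Δx → (1/6)Δx:
Δp'_min = ℏ/(2 × (1/6)Δx) = 6 × ℏ/(2Δx) = 6 × Δp_min
Δp'_min = 6 × 4.394e-26 kg·m/s = 2.636e-25 kg·m/s

Since Δp_min ∝ 1/Δx, when Δx is decreased to 1/6 of its original value, Δp_min increases to 6 times its original value.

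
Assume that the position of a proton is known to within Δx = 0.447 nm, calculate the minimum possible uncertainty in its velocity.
70.525 m/s

Using the Heisenberg uncertainty principle and Δp = mΔv:
ΔxΔp ≥ ℏ/2
Δx(mΔv) ≥ ℏ/2

The minimum uncertainty in velocity is:
Δv_min = ℏ/(2mΔx)
Δv_min = (1.055e-34 J·s) / (2 × 1.673e-27 kg × 4.470e-10 m)
Δv_min = 7.052e+01 m/s = 70.525 m/s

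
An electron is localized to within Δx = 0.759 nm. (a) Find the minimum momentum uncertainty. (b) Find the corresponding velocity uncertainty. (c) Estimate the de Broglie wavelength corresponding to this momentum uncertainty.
(a) Δp_min = 6.947 × 10^-26 kg·m/s
(b) Δv_min = 76.263 km/s
(c) λ_dB = 9.538 nm

Step-by-step:

(a) From the uncertainty principle:
Δp_min = ℏ/(2Δx) = (1.055e-34 J·s)/(2 × 7.590e-10 m) = 6.947e-26 kg·m/s

(b) The velocity uncertainty:
Δv = Δp/m = (6.947e-26 kg·m/s)/(9.109e-31 kg) = 7.626e+04 m/s = 76.263 km/s

(c) The de Broglie wavelength for this momentum:
λ = h/p = (6.626e-34 J·s)/(6.947e-26 kg·m/s) = 9.538e-09 m = 9.538 nm

Note: The de Broglie wavelength is comparable to the localization size, as expected from wave-particle duality.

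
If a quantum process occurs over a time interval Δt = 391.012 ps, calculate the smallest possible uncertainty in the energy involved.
841.677 neV

Using the energy-time uncertainty principle:
ΔEΔt ≥ ℏ/2

The minimum uncertainty in energy is:
ΔE_min = ℏ/(2Δt)
ΔE_min = (1.055e-34 J·s) / (2 × 3.910e-10 s)
ΔE_min = 1.349e-25 J = 841.677 neV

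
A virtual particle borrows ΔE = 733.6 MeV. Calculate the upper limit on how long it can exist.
4.486 × 10^-25 s

Using the energy-time uncertainty principle:
ΔEΔt ≥ ℏ/2

For a virtual particle borrowing energy ΔE, the maximum lifetime is:
Δt_max = ℏ/(2ΔE)

Converting energy:
ΔE = 733.6 MeV = 1.175e-10 J

Δt_max = (1.055e-34 J·s) / (2 × 1.175e-10 J)
Δt_max = 4.486e-25 s = 4.486 × 10^-25 s

Virtual particles with higher borrowed energy exist for shorter times.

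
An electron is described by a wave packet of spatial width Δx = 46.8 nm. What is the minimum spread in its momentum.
1.127 × 10^-27 kg·m/s

For a wave packet, the spatial width Δx and momentum spread Δp are related by the uncertainty principle:
ΔxΔp ≥ ℏ/2

The minimum momentum spread is:
Δp_min = ℏ/(2Δx)
Δp_min = (1.055e-34 J·s) / (2 × 4.680e-08 m)
Δp_min = 1.127e-27 kg·m/s

A wave packet cannot have both a well-defined position and well-defined momentum.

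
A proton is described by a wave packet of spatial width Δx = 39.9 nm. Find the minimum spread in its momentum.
1.322 × 10^-27 kg·m/s

For a wave packet, the spatial width Δx and momentum spread Δp are related by the uncertainty principle:
ΔxΔp ≥ ℏ/2

The minimum momentum spread is:
Δp_min = ℏ/(2Δx)
Δp_min = (1.055e-34 J·s) / (2 × 3.990e-08 m)
Δp_min = 1.322e-27 kg·m/s

A wave packet cannot have both a well-defined position and well-defined momentum.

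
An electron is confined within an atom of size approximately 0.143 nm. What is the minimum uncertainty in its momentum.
3.687 × 10^-25 kg·m/s

Using the Heisenberg uncertainty principle:
ΔxΔp ≥ ℏ/2

With Δx ≈ L = 1.430e-10 m (the confinement size):
Δp_min = ℏ/(2Δx)
Δp_min = (1.055e-34 J·s) / (2 × 1.430e-10 m)
Δp_min = 3.687e-25 kg·m/s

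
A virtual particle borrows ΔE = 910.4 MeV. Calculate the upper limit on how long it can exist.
3.615 × 10^-25 s

Using the energy-time uncertainty principle:
ΔEΔt ≥ ℏ/2

For a virtual particle borrowing energy ΔE, the maximum lifetime is:
Δt_max = ℏ/(2ΔE)

Converting energy:
ΔE = 910.4 MeV = 1.459e-10 J

Δt_max = (1.055e-34 J·s) / (2 × 1.459e-10 J)
Δt_max = 3.615e-25 s = 3.615 × 10^-25 s

Virtual particles with higher borrowed energy exist for shorter times.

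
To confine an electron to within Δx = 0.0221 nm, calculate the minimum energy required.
19.502 eV

Localizing a particle requires giving it sufficient momentum uncertainty:

1. From uncertainty principle: Δp ≥ ℏ/(2Δx)
   Δp_min = (1.055e-34 J·s) / (2 × 2.210e-11 m)
   Δp_min = 2.386e-24 kg·m/s

2. This momentum uncertainty corresponds to kinetic energy:
   KE ≈ (Δp)²/(2m) = (2.386e-24)²/(2 × 9.109e-31 kg)
   KE = 3.125e-18 J = 19.502 eV

Tighter localization requires more energy.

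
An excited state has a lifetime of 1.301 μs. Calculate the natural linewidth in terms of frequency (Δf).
61.166 kHz

Using the energy-time uncertainty principle and E = hf:
ΔEΔt ≥ ℏ/2
hΔf·Δt ≥ ℏ/2

The minimum frequency uncertainty is:
Δf = ℏ/(2hτ) = 1/(4πτ)
Δf = 1/(4π × 1.301e-06 s)
Δf = 6.117e+04 Hz = 61.166 kHz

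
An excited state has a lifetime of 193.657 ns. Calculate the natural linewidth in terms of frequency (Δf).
410.920 kHz

Using the energy-time uncertainty principle and E = hf:
ΔEΔt ≥ ℏ/2
hΔf·Δt ≥ ℏ/2

The minimum frequency uncertainty is:
Δf = ℏ/(2hτ) = 1/(4πτ)
Δf = 1/(4π × 1.937e-07 s)
Δf = 4.109e+05 Hz = 410.920 kHz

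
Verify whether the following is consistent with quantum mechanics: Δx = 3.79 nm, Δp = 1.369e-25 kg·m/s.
Yes, it satisfies the uncertainty principle.

Calculate the product ΔxΔp:
ΔxΔp = (3.790e-09 m) × (1.369e-25 kg·m/s)
ΔxΔp = 5.189e-34 J·s

Compare to the minimum allowed value ℏ/2:
ℏ/2 = 5.273e-35 J·s

Since ΔxΔp = 5.189e-34 J·s ≥ 5.273e-35 J·s = ℏ/2,
the measurement satisfies the uncertainty principle.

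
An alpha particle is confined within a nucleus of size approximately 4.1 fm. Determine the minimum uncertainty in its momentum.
1.286 × 10^-20 kg·m/s

Using the Heisenberg uncertainty principle:
ΔxΔp ≥ ℏ/2

With Δx ≈ L = 4.100e-15 m (the confinement size):
Δp_min = ℏ/(2Δx)
Δp_min = (1.055e-34 J·s) / (2 × 4.100e-15 m)
Δp_min = 1.286e-20 kg·m/s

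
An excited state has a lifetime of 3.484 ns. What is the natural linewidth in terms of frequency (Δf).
22.841 MHz

Using the energy-time uncertainty principle and E = hf:
ΔEΔt ≥ ℏ/2
hΔf·Δt ≥ ℏ/2

The minimum frequency uncertainty is:
Δf = ℏ/(2hτ) = 1/(4πτ)
Δf = 1/(4π × 3.484e-09 s)
Δf = 2.284e+07 Hz = 22.841 MHz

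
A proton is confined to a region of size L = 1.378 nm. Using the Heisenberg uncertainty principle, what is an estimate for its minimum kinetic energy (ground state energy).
2.732 μeV

Using the uncertainty principle to estimate ground state energy:

1. The position uncertainty is approximately the confinement size:
   Δx ≈ L = 1.378e-09 m

2. From ΔxΔp ≥ ℏ/2, the minimum momentum uncertainty is:
   Δp ≈ ℏ/(2L) = 3.826e-26 kg·m/s

3. The kinetic energy is approximately:
   KE ≈ (Δp)²/(2m) = (3.826e-26)²/(2 × 1.673e-27 kg)
   KE ≈ 4.377e-25 J = 2.732 μeV

This is an order-of-magnitude estimate of the ground state energy.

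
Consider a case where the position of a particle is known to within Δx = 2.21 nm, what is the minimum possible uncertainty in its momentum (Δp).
2.386 × 10^-26 kg·m/s

Using the Heisenberg uncertainty principle:
ΔxΔp ≥ ℏ/2

The minimum uncertainty in momentum is:
Δp_min = ℏ/(2Δx)
Δp_min = (1.055e-34 J·s) / (2 × 2.210e-09 m)
Δp_min = 2.386e-26 kg·m/s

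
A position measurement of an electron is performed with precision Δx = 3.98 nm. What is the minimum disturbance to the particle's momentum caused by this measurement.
1.325 × 10^-26 kg·m/s

The uncertainty principle implies that measuring position disturbs momentum:
ΔxΔp ≥ ℏ/2

When we measure position with precision Δx, we necessarily introduce a momentum uncertainty:
Δp ≥ ℏ/(2Δx)
Δp_min = (1.055e-34 J·s) / (2 × 3.980e-09 m)
Δp_min = 1.325e-26 kg·m/s

The more precisely we measure position, the greater the momentum disturbance.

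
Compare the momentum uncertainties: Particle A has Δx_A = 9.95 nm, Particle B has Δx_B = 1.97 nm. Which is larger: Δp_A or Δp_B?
Particle B has the larger minimum momentum uncertainty, by a factor of 5.05.

For each particle, the minimum momentum uncertainty is Δp_min = ℏ/(2Δx):

Particle A: Δp_A = ℏ/(2×9.950e-09 m) = 5.299e-27 kg·m/s
Particle B: Δp_B = ℏ/(2×1.970e-09 m) = 2.677e-26 kg·m/s

Ratio: Δp_B/Δp_A = 5.05

Since Δp_min ∝ 1/Δx, the particle with smaller position uncertainty (B) has larger momentum uncertainty.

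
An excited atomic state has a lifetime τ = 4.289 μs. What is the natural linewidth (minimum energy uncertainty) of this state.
76.733 peV

Using the energy-time uncertainty principle:
ΔEΔt ≥ ℏ/2

The lifetime τ represents the time uncertainty Δt.
The natural linewidth (minimum energy uncertainty) is:

ΔE = ℏ/(2τ)
ΔE = (1.055e-34 J·s) / (2 × 4.289e-06 s)
ΔE = 1.229e-29 J = 76.733 peV

This natural linewidth limits the precision of spectroscopic measurements.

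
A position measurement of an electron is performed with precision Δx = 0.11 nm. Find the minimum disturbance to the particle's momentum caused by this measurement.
4.794 × 10^-25 kg·m/s

The uncertainty principle implies that measuring position disturbs momentum:
ΔxΔp ≥ ℏ/2

When we measure position with precision Δx, we necessarily introduce a momentum uncertainty:
Δp ≥ ℏ/(2Δx)
Δp_min = (1.055e-34 J·s) / (2 × 1.100e-10 m)
Δp_min = 4.794e-25 kg·m/s

The more precisely we measure position, the greater the momentum disturbance.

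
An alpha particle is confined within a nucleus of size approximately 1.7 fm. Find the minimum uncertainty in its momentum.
3.102 × 10^-20 kg·m/s

Using the Heisenberg uncertainty principle:
ΔxΔp ≥ ℏ/2

With Δx ≈ L = 1.700e-15 m (the confinement size):
Δp_min = ℏ/(2Δx)
Δp_min = (1.055e-34 J·s) / (2 × 1.700e-15 m)
Δp_min = 3.102e-20 kg·m/s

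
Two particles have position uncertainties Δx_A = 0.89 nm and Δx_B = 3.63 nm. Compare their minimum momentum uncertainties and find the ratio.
Particle A has the larger minimum momentum uncertainty, by a factor of 4.08.

For each particle, the minimum momentum uncertainty is Δp_min = ℏ/(2Δx):

Particle A: Δp_A = ℏ/(2×8.900e-10 m) = 5.925e-26 kg·m/s
Particle B: Δp_B = ℏ/(2×3.630e-09 m) = 1.453e-26 kg·m/s

Ratio: Δp_A/Δp_B = 4.08

Since Δp_min ∝ 1/Δx, the particle with smaller position uncertainty (A) has larger momentum uncertainty.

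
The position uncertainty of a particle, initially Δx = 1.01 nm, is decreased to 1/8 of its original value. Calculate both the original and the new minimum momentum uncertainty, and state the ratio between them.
Original Δp_min = 5.221 × 10^-26 kg·m/s; new Δp'_min = 4.177 × 10^-25 kg·m/s; ratio Δp'_min/Δp_min = 8.

From the uncertainty principle ΔxΔp ≥ ℏ/2, the minimum momentum uncertainty is Δp_min = ℏ/(2Δx).

Original (Δx = 1.01 nm = 1.010e-09 m):
Δp_min = (1.055e-34 J·s)/(2 × 1.010e-09 m) = 5.221e-26 kg·m/s

When Δx → (1/8)Δx:
Δp'_min = ℏ/(2 × (1/8)Δx) = 8 × ℏ/(2Δx) = 8 × Δp_min
Δp'_min = 8 × 5.221e-26 kg·m/s = 4.177e-25 kg·m/s

Since Δp_min ∝ 1/Δx, when Δx is decreased to 1/8 of its original value, Δp_min increases to 8 times its original value.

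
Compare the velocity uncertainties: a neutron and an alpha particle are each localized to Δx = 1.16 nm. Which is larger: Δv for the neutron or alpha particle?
The neutron has the larger minimum velocity uncertainty, by a ratio of 4.0.

For both particles, Δp_min = ℏ/(2Δx) = 4.546e-26 kg·m/s (same for both).

The velocity uncertainty is Δv = Δp/m:
- neutron: Δv = 4.546e-26 / 1.675e-27 = 2.714e+01 m/s = 27.139 m/s
- alpha particle: Δv = 4.546e-26 / 6.645e-27 = 6.841e+00 m/s = 6.841 m/s

Ratio: 2.714e+01 / 6.841e+00 = 4.0

The lighter particle has larger velocity uncertainty because Δv ∝ 1/m.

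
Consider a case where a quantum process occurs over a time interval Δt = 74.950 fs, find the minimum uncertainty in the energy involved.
4.391 meV

Using the energy-time uncertainty principle:
ΔEΔt ≥ ℏ/2

The minimum uncertainty in energy is:
ΔE_min = ℏ/(2Δt)
ΔE_min = (1.055e-34 J·s) / (2 × 7.495e-14 s)
ΔE_min = 7.035e-22 J = 4.391 meV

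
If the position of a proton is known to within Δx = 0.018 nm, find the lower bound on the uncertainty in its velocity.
1.751 km/s

Using the Heisenberg uncertainty principle and Δp = mΔv:
ΔxΔp ≥ ℏ/2
Δx(mΔv) ≥ ℏ/2

The minimum uncertainty in velocity is:
Δv_min = ℏ/(2mΔx)
Δv_min = (1.055e-34 J·s) / (2 × 1.673e-27 kg × 1.800e-11 m)
Δv_min = 1.751e+03 m/s = 1.751 km/s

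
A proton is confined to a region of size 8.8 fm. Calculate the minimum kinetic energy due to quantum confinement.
66.987 keV

Using the uncertainty principle:

1. Position uncertainty: Δx ≈ 8.800e-15 m
2. Minimum momentum uncertainty: Δp = ℏ/(2Δx) = 5.992e-21 kg·m/s
3. Minimum kinetic energy:
   KE = (Δp)²/(2m) = (5.992e-21)²/(2 × 1.673e-27 kg)
   KE = 1.073e-14 J = 66.987 keV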